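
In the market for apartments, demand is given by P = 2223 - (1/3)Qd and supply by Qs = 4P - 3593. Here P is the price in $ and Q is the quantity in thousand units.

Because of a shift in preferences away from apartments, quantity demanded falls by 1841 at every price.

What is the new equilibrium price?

1203

Before the shock: 6669 - 3P = 4P - 3593 ⇒ 10262 = 7P ⇒ P = 1466, Q = 2271.
After the shift, demand is Qd = 4828 - 3P and supply is Qs = 4P - 3593.
New equilibrium: 4828 - 3P = 4P - 3593 ⇒ 8421 = 7P ⇒ P = 1203, Q = 1219.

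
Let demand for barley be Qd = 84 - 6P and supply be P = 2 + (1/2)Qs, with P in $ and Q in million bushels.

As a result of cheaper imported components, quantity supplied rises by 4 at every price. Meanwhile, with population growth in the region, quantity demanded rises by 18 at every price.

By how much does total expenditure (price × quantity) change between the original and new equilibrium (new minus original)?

Solve the original market: 84 - 6P = 2P - 4, hence P = 11 and Q = 18.
After the shift, demand is Qd = 102 - 6P and supply is Qs = 2P.
Setting them equal: 102 - 6P = 2P → 102 = 8P, so P = 12.75 and Q = 25.5.
Expenditure moves from 11×18 = 198 to 12.75×25.5 = 325.125; change = +127.125.

+127.125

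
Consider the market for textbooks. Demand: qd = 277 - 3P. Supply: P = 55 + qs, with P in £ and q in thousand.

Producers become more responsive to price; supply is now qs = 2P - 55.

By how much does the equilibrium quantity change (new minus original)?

Initially, 277 - 3P = P - 55, so 332 = 4P and P = 83, q = 28.
The new curves are qd = 277 - 3P (demand) and qs = 2P - 55 (supply).
New equilibrium: 277 - 3P = 2P - 55 ⇒ 332 = 5P ⇒ P = 66.4, q = 77.8.
Δq = 77.8 − 28 = +49.8.

+49.8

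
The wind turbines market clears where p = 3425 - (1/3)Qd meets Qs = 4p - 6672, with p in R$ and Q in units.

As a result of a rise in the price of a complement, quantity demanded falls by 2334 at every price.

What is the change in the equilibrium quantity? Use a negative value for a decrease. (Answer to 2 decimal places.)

-1333.71

Before the shock: 10275 - 3p = 4p - 6672 ⇒ 16947 = 7p ⇒ p = 2421, Q = 3012.
With the change applied: demand Qd = 7941 - 3p, supply Qs = 4p - 6672.
Clearing the new market: 7941 - 3p = 4p - 6672, so p = 14613/7 ≈ 2087.5714 and Q = 11748/7 ≈ 1678.2857.
ΔQ = 1678.2857 − 3012 = -1333.71.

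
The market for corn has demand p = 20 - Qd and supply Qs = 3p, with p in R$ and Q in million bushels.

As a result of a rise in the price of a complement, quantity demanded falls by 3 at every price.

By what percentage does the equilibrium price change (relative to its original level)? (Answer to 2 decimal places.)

-15.00

Before the shock: 20 - p = 3p ⇒ 20 = 4p ⇒ p = 5, Q = 15.
The shock moves the curves to Qd = 17 - p and Qs = 3p.
Clearing the new market: 17 - p = 3p, so p = 4.25 and Q = 12.75.
%Δp = (4.25 − 5) / 5 × 100 = -15.00%.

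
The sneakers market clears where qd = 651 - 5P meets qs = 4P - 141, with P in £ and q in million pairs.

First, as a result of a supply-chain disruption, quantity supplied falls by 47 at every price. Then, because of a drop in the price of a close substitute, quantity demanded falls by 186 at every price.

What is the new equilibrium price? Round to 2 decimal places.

Before the shock: 651 - 5P = 4P - 141 ⇒ 792 = 9P ⇒ P = 88, q = 211.
The shock moves the curves to qd = 465 - 5P and qs = 4P - 188.
Setting them equal: 465 - 5P = 4P - 188 → 653 = 9P, so P = 653/9 ≈ 72.5556 and q = 920/9 ≈ 102.2222.

72.56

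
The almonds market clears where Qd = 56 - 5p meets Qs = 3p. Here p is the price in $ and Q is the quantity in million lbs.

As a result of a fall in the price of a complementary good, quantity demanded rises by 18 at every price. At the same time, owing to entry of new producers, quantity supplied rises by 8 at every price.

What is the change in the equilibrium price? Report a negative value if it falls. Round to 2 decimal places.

+1.25

Original equilibrium: 56 - 5p = 3p gives 56 = 8p, so p = 7 and Q = 21.
With the change applied: demand Qd = 74 - 5p, supply Qs = 3p + 8.
New equilibrium: 74 - 5p = 3p + 8 ⇒ 66 = 8p ⇒ p = 8.25, Q = 32.75.
Δp = 8.25 − 7 = +1.25.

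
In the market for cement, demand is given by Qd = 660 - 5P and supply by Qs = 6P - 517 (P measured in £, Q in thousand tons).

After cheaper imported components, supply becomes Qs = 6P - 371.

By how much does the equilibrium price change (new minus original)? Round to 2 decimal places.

Original equilibrium: 660 - 5P = 6P - 517 gives 1177 = 11P, so P = 107 and Q = 125.
The shock moves the curves to Qd = 660 - 5P and Qs = 6P - 371.
New equilibrium: 660 - 5P = 6P - 371 ⇒ 1031 = 11P ⇒ P = 1031/11 ≈ 93.7273, Q = 2105/11 ≈ 191.3636.
ΔP = 93.7273 − 107 = -13.27.

-13.27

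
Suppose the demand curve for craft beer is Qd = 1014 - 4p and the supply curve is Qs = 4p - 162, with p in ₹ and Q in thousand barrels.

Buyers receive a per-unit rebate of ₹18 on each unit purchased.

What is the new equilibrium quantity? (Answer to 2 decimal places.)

462.00

Before the shock: 1014 - 4p = 4p - 162 ⇒ 1176 = 8p ⇒ p = 147, Q = 426.
Since buyers' out-of-pocket price is the market price minus the rebate, the effective demand curve becomes Qd = 1086 - 4p.
Setting them equal: 1086 - 4p = 4p - 162 → 1248 = 8p, so p = 156 and Q = 462.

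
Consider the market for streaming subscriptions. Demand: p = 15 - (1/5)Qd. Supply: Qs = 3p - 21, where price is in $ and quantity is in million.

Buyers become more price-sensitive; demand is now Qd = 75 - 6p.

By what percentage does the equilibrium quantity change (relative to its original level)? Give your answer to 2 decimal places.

-26.67

Initially, 75 - 5p = 3p - 21, so 96 = 8p and p = 12, Q = 15.
The new curves are Qd = 75 - 6p (demand) and Qs = 3p - 21 (supply).
Clearing the new market: 75 - 6p = 3p - 21, so p = 32/3 ≈ 10.6667 and Q = 11.
%ΔQ = (11 − 15) / 15 × 100 = -26.67%.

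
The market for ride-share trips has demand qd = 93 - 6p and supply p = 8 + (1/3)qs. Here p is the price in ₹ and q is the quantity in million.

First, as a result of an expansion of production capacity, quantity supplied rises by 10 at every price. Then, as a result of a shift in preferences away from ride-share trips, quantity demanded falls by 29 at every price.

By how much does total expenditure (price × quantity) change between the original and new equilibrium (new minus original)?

-91

Initially, 93 - 6p = 3p - 24, so 117 = 9p and p = 13, q = 15.
The shock moves the curves to qd = 64 - 6p and qs = 3p - 14.
New equilibrium: 64 - 6p = 3p - 14 ⇒ 78 = 9p ⇒ p = 26/3 ≈ 8.6667, q = 12.
Expenditure moves from 13×15 = 195 to 8.6667×12 = 104; change = -91.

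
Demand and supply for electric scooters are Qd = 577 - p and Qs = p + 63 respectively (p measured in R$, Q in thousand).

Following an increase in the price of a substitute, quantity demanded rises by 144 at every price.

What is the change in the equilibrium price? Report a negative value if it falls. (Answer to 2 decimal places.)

Solve the original market: 577 - p = p + 63, hence p = 257 and Q = 320.
With the change applied: demand Qd = 721 - p, supply Qs = p + 63.
Equate the new curves: 721 - p = p + 63, giving 658 = 2p, p = 329, Q = 392.
Δp = 329 − 257 = +72.00.

+72.00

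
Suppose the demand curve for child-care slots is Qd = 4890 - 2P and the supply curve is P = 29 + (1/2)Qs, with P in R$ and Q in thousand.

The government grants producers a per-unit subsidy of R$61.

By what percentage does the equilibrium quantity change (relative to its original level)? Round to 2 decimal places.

+2.52

Before the shock: 4890 - 2P = 2P - 58 ⇒ 4948 = 4P ⇒ P = 1237, Q = 2416.
Since sellers receive the price plus the subsidy, the effective supply curve becomes Qs = 2P + 64.
Equate the new curves: 4890 - 2P = 2P + 64, giving 4826 = 4P, P = 1206.5, Q = 2477.
%ΔQ = (2477 − 2416) / 2416 × 100 = +2.52%.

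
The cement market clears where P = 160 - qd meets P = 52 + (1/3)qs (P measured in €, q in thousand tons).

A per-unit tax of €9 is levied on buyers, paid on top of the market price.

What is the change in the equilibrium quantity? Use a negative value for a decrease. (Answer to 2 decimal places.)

-6.75

Solve the original market: 160 - P = 3P - 156, hence P = 79 and q = 81.
Since buyers pay the price plus the tax, the effective demand curve becomes qd = 151 - P.
Setting them equal: 151 - P = 3P - 156 → 307 = 4P, so P = 76.75 and q = 74.25.
Δq = 74.25 − 81 = -6.75.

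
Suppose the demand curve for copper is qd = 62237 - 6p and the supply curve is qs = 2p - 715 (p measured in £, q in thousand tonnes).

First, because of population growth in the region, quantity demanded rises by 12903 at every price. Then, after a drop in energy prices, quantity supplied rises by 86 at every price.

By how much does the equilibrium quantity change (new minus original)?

Before the shock: 62237 - 6p = 2p - 715 ⇒ 62952 = 8p ⇒ p = 7869, q = 15023.
After the shift, demand is qd = 75140 - 6p and supply is qs = 2p - 629.
Setting them equal: 75140 - 6p = 2p - 629 → 75769 = 8p, so p = 9471.125 and q = 18313.25.
Δq = 18313.25 − 15023 = +3290.25.

+3290.25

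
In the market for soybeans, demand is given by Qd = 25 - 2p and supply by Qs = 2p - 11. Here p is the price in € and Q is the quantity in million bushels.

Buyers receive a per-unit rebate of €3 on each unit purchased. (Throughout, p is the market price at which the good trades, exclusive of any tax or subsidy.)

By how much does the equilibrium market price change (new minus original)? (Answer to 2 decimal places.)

+1.50

Solve the original market: 25 - 2p = 2p - 11, hence p = 9 and Q = 7.
Since buyers' out-of-pocket price is the market price minus the rebate, the effective demand curve becomes Qd = 31 - 2p.
Clearing the new market: 31 - 2p = 2p - 11, so p = 10.5 and Q = 10.
Δp = 10.5 − 9 = +1.50.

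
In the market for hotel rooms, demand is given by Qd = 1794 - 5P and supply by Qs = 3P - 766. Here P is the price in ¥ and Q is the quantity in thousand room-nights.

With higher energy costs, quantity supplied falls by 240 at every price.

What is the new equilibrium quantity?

44

Initially, 1794 - 5P = 3P - 766, so 2560 = 8P and P = 320, Q = 194.
The shock moves the curves to Qd = 1794 - 5P and Qs = 3P - 1006.
New equilibrium: 1794 - 5P = 3P - 1006 ⇒ 2800 = 8P ⇒ P = 350, Q = 44.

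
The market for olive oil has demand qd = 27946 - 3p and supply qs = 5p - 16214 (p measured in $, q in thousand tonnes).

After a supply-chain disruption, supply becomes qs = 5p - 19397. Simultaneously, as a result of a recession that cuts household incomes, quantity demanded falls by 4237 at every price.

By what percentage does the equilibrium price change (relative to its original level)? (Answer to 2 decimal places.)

-2.39

Initially, 27946 - 3p = 5p - 16214, so 44160 = 8p and p = 5520, q = 11386.
With the change applied: demand qd = 23709 - 3p, supply qs = 5p - 19397.
New equilibrium: 23709 - 3p = 5p - 19397 ⇒ 43106 = 8p ⇒ p = 5388.25, q = 7544.25.
%Δp = (5388.25 − 5520) / 5520 × 100 = -2.39%.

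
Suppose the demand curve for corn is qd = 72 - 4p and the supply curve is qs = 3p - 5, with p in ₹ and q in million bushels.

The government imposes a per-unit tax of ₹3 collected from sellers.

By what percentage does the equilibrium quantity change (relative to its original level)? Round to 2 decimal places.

Original equilibrium: 72 - 4p = 3p - 5 gives 77 = 7p, so p = 11 and q = 28.
Since sellers keep the price net of the tax, the effective supply curve becomes qs = 3p - 14.
Equate the new curves: 72 - 4p = 3p - 14, giving 86 = 7p, p = 86/7 ≈ 12.2857, q = 160/7 ≈ 22.8571.
%Δq = (22.8571 − 28) / 28 × 100 = -18.37%.

-18.37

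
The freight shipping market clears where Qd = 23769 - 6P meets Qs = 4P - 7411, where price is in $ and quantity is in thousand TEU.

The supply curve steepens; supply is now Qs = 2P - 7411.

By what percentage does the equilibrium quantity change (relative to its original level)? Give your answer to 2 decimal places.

-92.41

Solve the original market: 23769 - 6P = 4P - 7411, hence P = 3118 and Q = 5061.
With the change applied: demand Qd = 23769 - 6P, supply Qs = 2P - 7411.
New equilibrium: 23769 - 6P = 2P - 7411 ⇒ 31180 = 8P ⇒ P = 3897.5, Q = 384.
%ΔQ = (384 − 5061) / 5061 × 100 = -92.41%.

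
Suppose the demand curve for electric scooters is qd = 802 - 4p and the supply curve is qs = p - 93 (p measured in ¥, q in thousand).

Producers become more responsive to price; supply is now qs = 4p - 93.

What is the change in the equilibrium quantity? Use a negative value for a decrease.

Initially, 802 - 4p = p - 93, so 895 = 5p and p = 179, q = 86.
The new curves are qd = 802 - 4p (demand) and qs = 4p - 93 (supply).
Setting them equal: 802 - 4p = 4p - 93 → 895 = 8p, so p = 111.875 and q = 354.5.
Δq = 354.5 − 86 = +268.5.

+268.5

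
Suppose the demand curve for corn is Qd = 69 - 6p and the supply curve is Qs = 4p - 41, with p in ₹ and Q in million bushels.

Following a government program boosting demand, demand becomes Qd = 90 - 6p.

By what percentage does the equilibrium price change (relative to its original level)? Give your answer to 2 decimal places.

+19.09

Before the shock: 69 - 6p = 4p - 41 ⇒ 110 = 10p ⇒ p = 11, Q = 3.
After the shift, demand is Qd = 90 - 6p and supply is Qs = 4p - 41.
Equate the new curves: 90 - 6p = 4p - 41, giving 131 = 10p, p = 13.1, Q = 11.4.
%Δp = (13.1 − 11) / 11 × 100 = +19.09%.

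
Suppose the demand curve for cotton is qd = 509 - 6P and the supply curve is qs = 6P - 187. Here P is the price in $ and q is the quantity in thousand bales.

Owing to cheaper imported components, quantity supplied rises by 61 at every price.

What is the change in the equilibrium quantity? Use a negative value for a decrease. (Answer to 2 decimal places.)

+30.50

Original equilibrium: 509 - 6P = 6P - 187 gives 696 = 12P, so P = 58 and q = 161.
After the shift, demand is qd = 509 - 6P and supply is qs = 6P - 126.
Equate the new curves: 509 - 6P = 6P - 126, giving 635 = 12P, P = 635/12 ≈ 52.9167, q = 191.5.
Δq = 191.5 − 161 = +30.50.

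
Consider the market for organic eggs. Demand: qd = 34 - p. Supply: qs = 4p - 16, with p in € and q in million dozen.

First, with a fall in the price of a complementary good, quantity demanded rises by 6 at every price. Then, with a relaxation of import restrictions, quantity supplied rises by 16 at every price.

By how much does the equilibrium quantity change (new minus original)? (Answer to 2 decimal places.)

+8.00

Initially, 34 - p = 4p - 16, so 50 = 5p and p = 10, q = 24.
After the shift, demand is qd = 40 - p and supply is qs = 4p.
Clearing the new market: 40 - p = 4p, so p = 8 and q = 32.
Δq = 32 − 24 = +8.00.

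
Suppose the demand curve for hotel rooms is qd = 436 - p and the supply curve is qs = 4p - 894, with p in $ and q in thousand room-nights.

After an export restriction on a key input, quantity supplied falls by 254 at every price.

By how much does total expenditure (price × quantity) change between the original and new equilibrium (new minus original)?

-7457.44

Initially, 436 - p = 4p - 894, so 1330 = 5p and p = 266, q = 170.
After the shift, demand is qd = 436 - p and supply is qs = 4p - 1148.
Setting them equal: 436 - p = 4p - 1148 → 1584 = 5p, so p = 316.8 and q = 119.2.
Expenditure moves from 266×170 = 45220 to 316.8×119.2 = 37762.56; change = -7457.44.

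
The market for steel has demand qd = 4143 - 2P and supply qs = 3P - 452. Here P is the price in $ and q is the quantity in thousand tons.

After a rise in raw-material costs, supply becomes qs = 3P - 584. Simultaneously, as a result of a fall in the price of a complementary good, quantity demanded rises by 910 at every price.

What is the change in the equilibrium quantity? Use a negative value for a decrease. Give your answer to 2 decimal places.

Original equilibrium: 4143 - 2P = 3P - 452 gives 4595 = 5P, so P = 919 and q = 2305.
The new curves are qd = 5053 - 2P (demand) and qs = 3P - 584 (supply).
Clearing the new market: 5053 - 2P = 3P - 584, so P = 1127.4 and q = 2798.2.
Δq = 2798.2 − 2305 = +493.20.

+493.20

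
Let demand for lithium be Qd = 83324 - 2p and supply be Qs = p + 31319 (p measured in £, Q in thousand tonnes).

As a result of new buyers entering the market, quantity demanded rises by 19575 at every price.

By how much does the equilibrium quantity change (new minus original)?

Solve the original market: 83324 - 2p = p + 31319, hence p = 17335 and Q = 48654.
The new curves are Qd = 102899 - 2p (demand) and Qs = p + 31319 (supply).
New equilibrium: 102899 - 2p = p + 31319 ⇒ 71580 = 3p ⇒ p = 23860, Q = 55179.
ΔQ = 55179 − 48654 = +6525.

+6525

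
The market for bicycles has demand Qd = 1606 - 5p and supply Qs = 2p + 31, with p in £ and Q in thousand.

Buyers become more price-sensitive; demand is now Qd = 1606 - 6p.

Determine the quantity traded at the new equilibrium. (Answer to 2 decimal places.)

Solve the original market: 1606 - 5p = 2p + 31, hence p = 225 and Q = 481.
After the shift, demand is Qd = 1606 - 6p and supply is Qs = 2p + 31.
Setting them equal: 1606 - 6p = 2p + 31 → 1575 = 8p, so p = 196.875 and Q = 424.75.

424.75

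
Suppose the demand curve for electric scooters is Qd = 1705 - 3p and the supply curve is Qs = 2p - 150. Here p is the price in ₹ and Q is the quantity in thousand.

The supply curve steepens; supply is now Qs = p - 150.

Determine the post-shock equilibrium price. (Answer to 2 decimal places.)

463.75

Original equilibrium: 1705 - 3p = 2p - 150 gives 1855 = 5p, so p = 371 and Q = 592.
The new curves are Qd = 1705 - 3p (demand) and Qs = p - 150 (supply).
Setting them equal: 1705 - 3p = p - 150 → 1855 = 4p, so p = 463.75 and Q = 313.75.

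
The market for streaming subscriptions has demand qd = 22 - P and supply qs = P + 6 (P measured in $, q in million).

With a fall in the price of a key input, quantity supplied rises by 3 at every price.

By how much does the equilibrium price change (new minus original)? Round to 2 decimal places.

Solve the original market: 22 - P = P + 6, hence P = 8 and q = 14.
With the change applied: demand qd = 22 - P, supply qs = P + 9.
Setting them equal: 22 - P = P + 9 → 13 = 2P, so P = 6.5 and q = 15.5.
ΔP = 6.5 − 8 = -1.50.

-1.50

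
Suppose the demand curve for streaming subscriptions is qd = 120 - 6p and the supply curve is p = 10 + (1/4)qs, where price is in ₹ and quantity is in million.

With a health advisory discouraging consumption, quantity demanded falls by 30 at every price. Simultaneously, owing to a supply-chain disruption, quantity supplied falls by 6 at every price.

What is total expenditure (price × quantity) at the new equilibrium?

114.24

Original equilibrium: 120 - 6p = 4p - 40 gives 160 = 10p, so p = 16 and q = 24.
The shock moves the curves to qd = 90 - 6p and qs = 4p - 46.
Equate the new curves: 90 - 6p = 4p - 46, giving 136 = 10p, p = 13.6, q = 8.4.
New expenditure = 13.6 × 8.4 = 114.24.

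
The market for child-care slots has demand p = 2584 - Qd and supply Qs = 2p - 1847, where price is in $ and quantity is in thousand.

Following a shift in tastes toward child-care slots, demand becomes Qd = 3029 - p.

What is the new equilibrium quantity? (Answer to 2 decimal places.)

1403.67

Before the shock: 2584 - p = 2p - 1847 ⇒ 4431 = 3p ⇒ p = 1477, Q = 1107.
The new curves are Qd = 3029 - p (demand) and Qs = 2p - 1847 (supply).
New equilibrium: 3029 - p = 2p - 1847 ⇒ 4876 = 3p ⇒ p = 4876/3 ≈ 1625.3333, Q = 4211/3 ≈ 1403.6667.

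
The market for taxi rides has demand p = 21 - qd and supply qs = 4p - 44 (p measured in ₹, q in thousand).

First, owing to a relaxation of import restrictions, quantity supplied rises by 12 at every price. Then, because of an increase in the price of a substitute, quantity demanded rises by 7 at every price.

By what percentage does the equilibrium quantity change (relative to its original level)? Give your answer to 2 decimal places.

+100.00

Before the shock: 21 - p = 4p - 44 ⇒ 65 = 5p ⇒ p = 13, q = 8.
The shock moves the curves to qd = 28 - p and qs = 4p - 32.
Equate the new curves: 28 - p = 4p - 32, giving 60 = 5p, p = 12, q = 16.
%Δq = (16 − 8) / 8 × 100 = +100.00%.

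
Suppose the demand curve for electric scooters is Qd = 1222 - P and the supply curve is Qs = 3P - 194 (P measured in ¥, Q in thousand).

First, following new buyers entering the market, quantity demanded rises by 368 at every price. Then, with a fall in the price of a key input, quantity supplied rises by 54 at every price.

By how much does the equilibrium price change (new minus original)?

Original equilibrium: 1222 - P = 3P - 194 gives 1416 = 4P, so P = 354 and Q = 868.
The new curves are Qd = 1590 - P (demand) and Qs = 3P - 140 (supply).
Clearing the new market: 1590 - P = 3P - 140, so P = 432.5 and Q = 1157.5.
ΔP = 432.5 − 354 = +78.5.

+78.5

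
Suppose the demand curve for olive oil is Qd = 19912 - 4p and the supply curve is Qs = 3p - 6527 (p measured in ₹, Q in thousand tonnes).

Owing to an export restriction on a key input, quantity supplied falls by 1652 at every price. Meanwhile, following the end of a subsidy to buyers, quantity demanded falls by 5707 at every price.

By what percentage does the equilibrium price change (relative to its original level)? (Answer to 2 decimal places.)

-15.34

Original equilibrium: 19912 - 4p = 3p - 6527 gives 26439 = 7p, so p = 3777 and Q = 4804.
With the change applied: demand Qd = 14205 - 4p, supply Qs = 3p - 8179.
Clearing the new market: 14205 - 4p = 3p - 8179, so p = 22384/7 ≈ 3197.7143 and Q = 9899/7 ≈ 1414.1429.
%Δp = (3197.7143 − 3777) / 3777 × 100 = -15.34%.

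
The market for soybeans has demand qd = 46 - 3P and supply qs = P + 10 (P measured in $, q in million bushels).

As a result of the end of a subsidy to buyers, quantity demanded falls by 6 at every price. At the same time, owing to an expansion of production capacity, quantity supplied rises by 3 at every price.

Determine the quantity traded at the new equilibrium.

Solve the original market: 46 - 3P = P + 10, hence P = 9 and q = 19.
The shock moves the curves to qd = 40 - 3P and qs = P + 13.
New equilibrium: 40 - 3P = P + 13 ⇒ 27 = 4P ⇒ P = 6.75, q = 19.75.

19.75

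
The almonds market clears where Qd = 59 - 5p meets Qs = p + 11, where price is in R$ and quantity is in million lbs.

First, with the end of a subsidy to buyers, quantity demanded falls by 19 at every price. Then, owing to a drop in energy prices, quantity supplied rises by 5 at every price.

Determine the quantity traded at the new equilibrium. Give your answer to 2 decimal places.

20.00

Original equilibrium: 59 - 5p = p + 11 gives 48 = 6p, so p = 8 and Q = 19.
After the shift, demand is Qd = 40 - 5p and supply is Qs = p + 16.
Setting them equal: 40 - 5p = p + 16 → 24 = 6p, so p = 4 and Q = 20.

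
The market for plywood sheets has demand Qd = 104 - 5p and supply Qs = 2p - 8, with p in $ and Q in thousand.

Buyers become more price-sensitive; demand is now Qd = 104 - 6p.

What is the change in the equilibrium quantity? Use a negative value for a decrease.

-4

Initially, 104 - 5p = 2p - 8, so 112 = 7p and p = 16, Q = 24.
After the shift, demand is Qd = 104 - 6p and supply is Qs = 2p - 8.
Clearing the new market: 104 - 6p = 2p - 8, so p = 14 and Q = 20.
ΔQ = 20 − 24 = -4.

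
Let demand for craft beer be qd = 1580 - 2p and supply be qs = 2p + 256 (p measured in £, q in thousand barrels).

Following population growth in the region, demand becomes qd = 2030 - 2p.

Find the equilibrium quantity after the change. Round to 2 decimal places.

1143.00

Original equilibrium: 1580 - 2p = 2p + 256 gives 1324 = 4p, so p = 331 and q = 918.
The new curves are qd = 2030 - 2p (demand) and qs = 2p + 256 (supply).
Setting them equal: 2030 - 2p = 2p + 256 → 1774 = 4p, so p = 443.5 and q = 1143.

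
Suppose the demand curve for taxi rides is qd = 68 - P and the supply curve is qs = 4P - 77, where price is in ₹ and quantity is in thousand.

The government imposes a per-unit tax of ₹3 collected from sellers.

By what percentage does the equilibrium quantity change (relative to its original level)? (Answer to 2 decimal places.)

Solve the original market: 68 - P = 4P - 77, hence P = 29 and q = 39.
Since sellers keep the price net of the tax, the effective supply curve becomes qs = 4P - 89.
Setting them equal: 68 - P = 4P - 89 → 157 = 5P, so P = 31.4 and q = 36.6.
%Δq = (36.6 − 39) / 39 × 100 = -6.15%.

-6.15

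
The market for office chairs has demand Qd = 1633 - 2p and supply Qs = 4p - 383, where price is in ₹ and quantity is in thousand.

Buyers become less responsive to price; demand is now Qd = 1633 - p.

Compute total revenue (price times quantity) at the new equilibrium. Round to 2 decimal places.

Initially, 1633 - 2p = 4p - 383, so 2016 = 6p and p = 336, Q = 961.
The shock moves the curves to Qd = 1633 - p and Qs = 4p - 383.
Setting them equal: 1633 - p = 4p - 383 → 2016 = 5p, so p = 403.2 and Q = 1229.8.
New expenditure = 403.2 × 1229.8 = 495855.36.

495855.36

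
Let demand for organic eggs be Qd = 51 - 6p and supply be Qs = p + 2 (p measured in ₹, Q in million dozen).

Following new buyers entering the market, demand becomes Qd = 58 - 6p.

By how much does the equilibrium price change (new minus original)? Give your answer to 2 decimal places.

+1.00

Original equilibrium: 51 - 6p = p + 2 gives 49 = 7p, so p = 7 and Q = 9.
With the change applied: demand Qd = 58 - 6p, supply Qs = p + 2.
Clearing the new market: 58 - 6p = p + 2, so p = 8 and Q = 10.
Δp = 8 − 7 = +1.00.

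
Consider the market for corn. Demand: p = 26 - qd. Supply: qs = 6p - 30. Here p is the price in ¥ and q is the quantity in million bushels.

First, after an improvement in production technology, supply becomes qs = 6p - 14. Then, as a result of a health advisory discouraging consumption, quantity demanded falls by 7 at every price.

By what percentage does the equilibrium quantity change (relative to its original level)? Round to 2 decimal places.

Initially, 26 - p = 6p - 30, so 56 = 7p and p = 8, q = 18.
The new curves are qd = 19 - p (demand) and qs = 6p - 14 (supply).
New equilibrium: 19 - p = 6p - 14 ⇒ 33 = 7p ⇒ p = 33/7 ≈ 4.7143, q = 100/7 ≈ 14.2857.
%Δq = (14.2857 − 18) / 18 × 100 = -20.63%.

-20.63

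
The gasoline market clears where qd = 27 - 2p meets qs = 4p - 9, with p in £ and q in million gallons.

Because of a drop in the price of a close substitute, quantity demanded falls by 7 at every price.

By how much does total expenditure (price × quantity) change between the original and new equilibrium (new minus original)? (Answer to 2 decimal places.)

Original equilibrium: 27 - 2p = 4p - 9 gives 36 = 6p, so p = 6 and q = 15.
The new curves are qd = 20 - 2p (demand) and qs = 4p - 9 (supply).
Setting them equal: 20 - 2p = 4p - 9 → 29 = 6p, so p = 29/6 ≈ 4.8333 and q = 31/3 ≈ 10.3333.
Expenditure moves from 6×15 = 90 to 4.8333×10.3333 = 49.9444; change = -40.06.

-40.06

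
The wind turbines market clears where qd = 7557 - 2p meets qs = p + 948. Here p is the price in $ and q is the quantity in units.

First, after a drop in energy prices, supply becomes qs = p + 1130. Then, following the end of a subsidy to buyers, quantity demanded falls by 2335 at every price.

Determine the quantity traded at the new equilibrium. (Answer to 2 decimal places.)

Before the shock: 7557 - 2p = p + 948 ⇒ 6609 = 3p ⇒ p = 2203, q = 3151.
With the change applied: demand qd = 5222 - 2p, supply qs = p + 1130.
New equilibrium: 5222 - 2p = p + 1130 ⇒ 4092 = 3p ⇒ p = 1364, q = 2494.

2494.00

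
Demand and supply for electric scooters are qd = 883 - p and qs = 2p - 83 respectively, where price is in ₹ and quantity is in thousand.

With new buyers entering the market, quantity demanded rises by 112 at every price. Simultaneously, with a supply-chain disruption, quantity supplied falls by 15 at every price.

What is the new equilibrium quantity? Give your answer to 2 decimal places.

630.67

Before the shock: 883 - p = 2p - 83 ⇒ 966 = 3p ⇒ p = 322, q = 561.
With the change applied: demand qd = 995 - p, supply qs = 2p - 98.
Clearing the new market: 995 - p = 2p - 98, so p = 1093/3 ≈ 364.3333 and q = 1892/3 ≈ 630.6667.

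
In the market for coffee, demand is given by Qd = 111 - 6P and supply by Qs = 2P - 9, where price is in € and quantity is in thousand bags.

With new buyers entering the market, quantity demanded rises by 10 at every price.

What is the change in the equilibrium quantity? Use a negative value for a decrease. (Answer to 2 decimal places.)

+2.50

Initially, 111 - 6P = 2P - 9, so 120 = 8P and P = 15, Q = 21.
The new curves are Qd = 121 - 6P (demand) and Qs = 2P - 9 (supply).
Clearing the new market: 121 - 6P = 2P - 9, so P = 16.25 and Q = 23.5.
ΔQ = 23.5 − 21 = +2.50.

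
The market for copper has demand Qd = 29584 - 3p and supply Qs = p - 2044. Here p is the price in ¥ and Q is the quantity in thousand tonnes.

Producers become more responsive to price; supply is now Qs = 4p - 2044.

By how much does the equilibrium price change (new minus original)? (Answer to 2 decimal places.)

-3388.71

Original equilibrium: 29584 - 3p = p - 2044 gives 31628 = 4p, so p = 7907 and Q = 5863.
With the change applied: demand Qd = 29584 - 3p, supply Qs = 4p - 2044.
Clearing the new market: 29584 - 3p = 4p - 2044, so p = 31628/7 ≈ 4518.2857 and Q = 112204/7 ≈ 16029.1429.
Δp = 4518.2857 − 7907 = -3388.71.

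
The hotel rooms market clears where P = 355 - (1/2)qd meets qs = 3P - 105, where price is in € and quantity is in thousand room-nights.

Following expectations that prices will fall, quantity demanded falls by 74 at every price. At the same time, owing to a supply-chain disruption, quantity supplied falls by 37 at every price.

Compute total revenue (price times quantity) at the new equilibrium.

50538.88

Solve the original market: 710 - 2P = 3P - 105, hence P = 163 and q = 384.
After the shift, demand is qd = 636 - 2P and supply is qs = 3P - 142.
Setting them equal: 636 - 2P = 3P - 142 → 778 = 5P, so P = 155.6 and q = 324.8.
New expenditure = 155.6 × 324.8 = 50538.88.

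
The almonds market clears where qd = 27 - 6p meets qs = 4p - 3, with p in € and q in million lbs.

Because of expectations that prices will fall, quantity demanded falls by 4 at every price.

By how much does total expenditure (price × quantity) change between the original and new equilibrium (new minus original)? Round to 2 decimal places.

Solve the original market: 27 - 6p = 4p - 3, hence p = 3 and q = 9.
The shock moves the curves to qd = 23 - 6p and qs = 4p - 3.
Clearing the new market: 23 - 6p = 4p - 3, so p = 2.6 and q = 7.4.
Expenditure moves from 3×9 = 27 to 2.6×7.4 = 19.24; change = -7.76.

-7.76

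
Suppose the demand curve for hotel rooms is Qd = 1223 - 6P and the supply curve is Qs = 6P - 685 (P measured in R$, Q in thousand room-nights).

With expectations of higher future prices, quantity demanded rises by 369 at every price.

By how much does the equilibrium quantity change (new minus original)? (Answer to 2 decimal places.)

Original equilibrium: 1223 - 6P = 6P - 685 gives 1908 = 12P, so P = 159 and Q = 269.
The shock moves the curves to Qd = 1592 - 6P and Qs = 6P - 685.
New equilibrium: 1592 - 6P = 6P - 685 ⇒ 2277 = 12P ⇒ P = 189.75, Q = 453.5.
ΔQ = 453.5 − 269 = +184.50.

+184.50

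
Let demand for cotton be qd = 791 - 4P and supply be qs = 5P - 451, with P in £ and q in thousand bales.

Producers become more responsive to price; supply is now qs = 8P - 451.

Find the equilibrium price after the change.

103.5

Initially, 791 - 4P = 5P - 451, so 1242 = 9P and P = 138, q = 239.
After the shift, demand is qd = 791 - 4P and supply is qs = 8P - 451.
Clearing the new market: 791 - 4P = 8P - 451, so P = 103.5 and q = 377.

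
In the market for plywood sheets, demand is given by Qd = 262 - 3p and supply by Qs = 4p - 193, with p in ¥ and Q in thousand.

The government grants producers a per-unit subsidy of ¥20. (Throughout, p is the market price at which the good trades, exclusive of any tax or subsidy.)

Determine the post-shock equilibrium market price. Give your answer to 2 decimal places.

53.57

Original equilibrium: 262 - 3p = 4p - 193 gives 455 = 7p, so p = 65 and Q = 67.
Since sellers receive the price plus the subsidy, the effective supply curve becomes Qs = 4p - 113.
New equilibrium: 262 - 3p = 4p - 113 ⇒ 375 = 7p ⇒ p = 375/7 ≈ 53.5714, Q = 709/7 ≈ 101.2857.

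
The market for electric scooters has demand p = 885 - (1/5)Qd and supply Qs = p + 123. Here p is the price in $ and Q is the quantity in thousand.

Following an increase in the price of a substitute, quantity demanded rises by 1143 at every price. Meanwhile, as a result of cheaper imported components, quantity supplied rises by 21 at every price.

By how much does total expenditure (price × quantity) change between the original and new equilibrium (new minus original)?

+345112

Initially, 4425 - 5p = p + 123, so 4302 = 6p and p = 717, Q = 840.
The shock moves the curves to Qd = 5568 - 5p and Qs = p + 144.
Setting them equal: 5568 - 5p = p + 144 → 5424 = 6p, so p = 904 and Q = 1048.
Expenditure moves from 717×840 = 602280 to 904×1048 = 947392; change = +345112.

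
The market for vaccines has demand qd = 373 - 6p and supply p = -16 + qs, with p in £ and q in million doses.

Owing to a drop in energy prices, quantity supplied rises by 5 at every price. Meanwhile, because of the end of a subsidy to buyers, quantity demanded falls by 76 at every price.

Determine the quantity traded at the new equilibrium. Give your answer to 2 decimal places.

Before the shock: 373 - 6p = p + 16 ⇒ 357 = 7p ⇒ p = 51, q = 67.
After the shift, demand is qd = 297 - 6p and supply is qs = p + 21.
Clearing the new market: 297 - 6p = p + 21, so p = 276/7 ≈ 39.4286 and q = 423/7 ≈ 60.4286.

60.43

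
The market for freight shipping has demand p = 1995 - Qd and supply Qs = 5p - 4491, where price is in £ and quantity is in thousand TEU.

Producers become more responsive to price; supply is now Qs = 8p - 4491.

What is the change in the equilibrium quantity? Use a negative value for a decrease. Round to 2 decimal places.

+360.33

Before the shock: 1995 - p = 5p - 4491 ⇒ 6486 = 6p ⇒ p = 1081, Q = 914.
The new curves are Qd = 1995 - p (demand) and Qs = 8p - 4491 (supply).
Setting them equal: 1995 - p = 8p - 4491 → 6486 = 9p, so p = 2162/3 ≈ 720.6667 and Q = 3823/3 ≈ 1274.3333.
ΔQ = 1274.3333 − 914 = +360.33.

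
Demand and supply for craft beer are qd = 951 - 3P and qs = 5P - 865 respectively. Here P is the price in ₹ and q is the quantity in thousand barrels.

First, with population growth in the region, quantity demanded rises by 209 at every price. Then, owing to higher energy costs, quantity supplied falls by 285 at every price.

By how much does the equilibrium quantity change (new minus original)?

+23.75

Before the shock: 951 - 3P = 5P - 865 ⇒ 1816 = 8P ⇒ P = 227, q = 270.
The shock moves the curves to qd = 1160 - 3P and qs = 5P - 1150.
Equate the new curves: 1160 - 3P = 5P - 1150, giving 2310 = 8P, P = 288.75, q = 293.75.
Δq = 293.75 − 270 = +23.75.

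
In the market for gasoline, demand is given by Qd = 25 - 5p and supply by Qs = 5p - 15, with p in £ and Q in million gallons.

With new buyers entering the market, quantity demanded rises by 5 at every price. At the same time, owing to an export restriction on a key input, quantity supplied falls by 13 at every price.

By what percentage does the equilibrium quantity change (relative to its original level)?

-80

Before the shock: 25 - 5p = 5p - 15 ⇒ 40 = 10p ⇒ p = 4, Q = 5.
With the change applied: demand Qd = 30 - 5p, supply Qs = 5p - 28.
New equilibrium: 30 - 5p = 5p - 28 ⇒ 58 = 10p ⇒ p = 5.8, Q = 1.
%ΔQ = (1 − 5) / 5 × 100 = -80%.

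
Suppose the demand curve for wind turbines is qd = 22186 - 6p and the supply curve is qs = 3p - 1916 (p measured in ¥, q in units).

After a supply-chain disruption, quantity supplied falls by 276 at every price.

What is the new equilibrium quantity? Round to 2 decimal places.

5934.00

Solve the original market: 22186 - 6p = 3p - 1916, hence p = 2678 and q = 6118.
After the shift, demand is qd = 22186 - 6p and supply is qs = 3p - 2192.
Setting them equal: 22186 - 6p = 3p - 2192 → 24378 = 9p, so p = 8126/3 ≈ 2708.6667 and q = 5934.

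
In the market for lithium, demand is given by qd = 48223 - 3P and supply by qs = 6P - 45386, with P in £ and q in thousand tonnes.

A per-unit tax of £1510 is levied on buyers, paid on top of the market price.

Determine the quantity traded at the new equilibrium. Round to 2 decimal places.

Solve the original market: 48223 - 3P = 6P - 45386, hence P = 10401 and q = 17020.
Since buyers pay the price plus the tax, the effective demand curve becomes qd = 43693 - 3P.
Equate the new curves: 43693 - 3P = 6P - 45386, giving 89079 = 9P, P = 29693/3 ≈ 9897.6667, q = 14000.

14000.00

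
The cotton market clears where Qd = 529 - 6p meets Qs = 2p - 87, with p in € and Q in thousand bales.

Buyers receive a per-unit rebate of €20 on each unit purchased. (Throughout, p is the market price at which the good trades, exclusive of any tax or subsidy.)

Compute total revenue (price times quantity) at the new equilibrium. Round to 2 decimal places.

8924.00

Initially, 529 - 6p = 2p - 87, so 616 = 8p and p = 77, Q = 67.
Since buyers' out-of-pocket price is the market price minus the rebate, the effective demand curve becomes Qd = 649 - 6p.
Setting them equal: 649 - 6p = 2p - 87 → 736 = 8p, so p = 92 and Q = 97.
New expenditure = 92 × 97 = 8924.00.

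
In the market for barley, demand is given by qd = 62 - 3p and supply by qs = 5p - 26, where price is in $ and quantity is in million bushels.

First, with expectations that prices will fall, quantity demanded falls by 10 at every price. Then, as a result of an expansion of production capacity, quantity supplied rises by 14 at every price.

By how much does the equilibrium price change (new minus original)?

Initially, 62 - 3p = 5p - 26, so 88 = 8p and p = 11, q = 29.
With the change applied: demand qd = 52 - 3p, supply qs = 5p - 12.
Equate the new curves: 52 - 3p = 5p - 12, giving 64 = 8p, p = 8, q = 28.
Δp = 8 − 11 = -3.

-3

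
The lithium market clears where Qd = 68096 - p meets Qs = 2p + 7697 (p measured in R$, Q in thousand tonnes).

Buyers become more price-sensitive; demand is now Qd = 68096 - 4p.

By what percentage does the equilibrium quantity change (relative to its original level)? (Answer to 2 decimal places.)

Solve the original market: 68096 - p = 2p + 7697, hence p = 20133 and Q = 47963.
The shock moves the curves to Qd = 68096 - 4p and Qs = 2p + 7697.
Equate the new curves: 68096 - 4p = 2p + 7697, giving 60399 = 6p, p = 10066.5, Q = 27830.
%ΔQ = (27830 − 47963) / 47963 × 100 = -41.98%.

-41.98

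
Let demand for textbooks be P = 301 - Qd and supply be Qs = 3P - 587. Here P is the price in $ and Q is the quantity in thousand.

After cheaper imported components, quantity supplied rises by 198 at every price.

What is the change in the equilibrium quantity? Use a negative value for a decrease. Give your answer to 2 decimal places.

+49.50

Solve the original market: 301 - P = 3P - 587, hence P = 222 and Q = 79.
The shock moves the curves to Qd = 301 - P and Qs = 3P - 389.
Setting them equal: 301 - P = 3P - 389 → 690 = 4P, so P = 172.5 and Q = 128.5.
ΔQ = 128.5 − 79 = +49.50.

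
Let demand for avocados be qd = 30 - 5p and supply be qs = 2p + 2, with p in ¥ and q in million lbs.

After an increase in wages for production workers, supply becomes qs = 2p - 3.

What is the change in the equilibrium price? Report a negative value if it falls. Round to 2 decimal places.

Solve the original market: 30 - 5p = 2p + 2, hence p = 4 and q = 10.
The shock moves the curves to qd = 30 - 5p and qs = 2p - 3.
Clearing the new market: 30 - 5p = 2p - 3, so p = 33/7 ≈ 4.7143 and q = 45/7 ≈ 6.4286.
Δp = 4.7143 − 4 = +0.71.

+0.71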